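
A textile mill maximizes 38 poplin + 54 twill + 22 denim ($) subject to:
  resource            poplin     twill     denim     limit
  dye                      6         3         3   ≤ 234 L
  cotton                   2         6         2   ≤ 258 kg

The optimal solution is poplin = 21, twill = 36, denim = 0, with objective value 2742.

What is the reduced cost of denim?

At the optimum: dye uses 234 of 234 (binding); cotton uses 258 of 258 (binding).
Dual feasibility on the basic columns requires 6·y_dye + 2·y_cotton = 38, 3·y_dye + 6·y_cotton = 54.
This yields shadow prices y_dye = 4, y_cotton = 7.
Reduced cost of denim: c₃ − yᵀa₃ = 22 − (4·3 + 7·2) = 22 − 26 = -4.

-4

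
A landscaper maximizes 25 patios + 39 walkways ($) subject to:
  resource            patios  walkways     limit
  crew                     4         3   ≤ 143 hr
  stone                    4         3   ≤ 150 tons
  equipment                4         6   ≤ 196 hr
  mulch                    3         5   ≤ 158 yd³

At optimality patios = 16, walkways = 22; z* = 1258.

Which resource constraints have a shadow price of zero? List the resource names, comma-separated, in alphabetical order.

crew: 130/143 (slack 13)
stone: 130/150 (slack 20)
equipment: 196/196 (binding)
mulch: 158/158 (binding)
By complementary slackness, a constraint with positive slack has shadow price 0 → crew, stone.

crew, stone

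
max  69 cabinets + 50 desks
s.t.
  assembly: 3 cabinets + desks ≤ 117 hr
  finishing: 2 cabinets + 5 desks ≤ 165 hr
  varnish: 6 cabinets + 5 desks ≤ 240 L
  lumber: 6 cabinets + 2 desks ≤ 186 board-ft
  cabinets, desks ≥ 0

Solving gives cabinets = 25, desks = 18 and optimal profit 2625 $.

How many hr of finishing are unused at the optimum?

25

finishing used = 2·25 + 5·18 = 140; slack = 165 − 140 = 25.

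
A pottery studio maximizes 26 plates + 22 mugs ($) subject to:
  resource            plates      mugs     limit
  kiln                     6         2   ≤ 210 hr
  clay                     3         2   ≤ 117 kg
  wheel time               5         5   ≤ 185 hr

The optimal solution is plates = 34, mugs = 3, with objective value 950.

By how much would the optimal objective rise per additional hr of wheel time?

At the optimum: kiln uses 210 of 210 (binding); clay uses 108 of 117 (slack = 9); wheel time uses 185 of 185 (binding).
Slack constraints have shadow price 0 (complementary slackness).
The binding rows give the dual system: 6·y_kiln + 5·y_wheel time = 26 and 2·y_kiln + 5·y_wheel time = 22.
→ y_kiln = 1 and y_wheel time = 4.
Shadow price of wheel time = 4.

4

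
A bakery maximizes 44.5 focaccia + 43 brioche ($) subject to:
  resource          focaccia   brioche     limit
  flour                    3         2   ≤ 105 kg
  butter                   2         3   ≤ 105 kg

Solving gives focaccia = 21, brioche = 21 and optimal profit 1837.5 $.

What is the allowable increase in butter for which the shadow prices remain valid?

52.5

Binding constraints: flour, butter. The basis is B = [[3,2],[2,3]] with det 5.
Per unit increase in butter, x* moves by d = (-0.4, 0.6).
The basis stays optimal until focaccia reaches 0; allowable increase = 52.5 kg.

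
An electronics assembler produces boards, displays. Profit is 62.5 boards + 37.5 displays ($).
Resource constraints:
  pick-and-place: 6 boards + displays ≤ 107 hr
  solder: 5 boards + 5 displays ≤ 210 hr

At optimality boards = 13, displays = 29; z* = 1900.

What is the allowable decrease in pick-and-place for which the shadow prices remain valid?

65

Binding constraints: pick-and-place, solder. The basis is B = [[6,1],[5,5]] with det 25.
Per unit decrease in pick-and-place, x* moves by d = (-0.2, 0.2).
The basis stays optimal until boards reaches 0; allowable decrease = 65 hr.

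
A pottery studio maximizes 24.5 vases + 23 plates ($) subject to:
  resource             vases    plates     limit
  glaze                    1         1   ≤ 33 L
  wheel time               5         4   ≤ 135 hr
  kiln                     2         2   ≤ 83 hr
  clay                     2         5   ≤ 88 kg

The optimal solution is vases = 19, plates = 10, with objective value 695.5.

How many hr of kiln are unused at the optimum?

25

kiln used = 2·19 + 2·10 = 58; slack = 83 − 58 = 25.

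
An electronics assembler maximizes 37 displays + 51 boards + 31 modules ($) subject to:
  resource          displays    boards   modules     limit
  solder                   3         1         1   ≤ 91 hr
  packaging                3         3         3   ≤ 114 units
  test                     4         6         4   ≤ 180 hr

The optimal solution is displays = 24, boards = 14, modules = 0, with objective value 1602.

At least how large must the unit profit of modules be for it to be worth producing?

Check each constraint at x*: solder 86/91 (slack 5); packaging 114/114 (tight); test 180/180 (tight).
By complementary slackness, y = 0 for the non-binding constraint.
Dual feasibility on the basic columns requires 3·y_packaging + 4·y_test = 37, 3·y_packaging + 6·y_test = 51.
Solving: y_packaging = 3, y_test = 7.
modules enters the basis when its profit ≥ yᵀa₃ = 3·3 + 7·4 = 37.

37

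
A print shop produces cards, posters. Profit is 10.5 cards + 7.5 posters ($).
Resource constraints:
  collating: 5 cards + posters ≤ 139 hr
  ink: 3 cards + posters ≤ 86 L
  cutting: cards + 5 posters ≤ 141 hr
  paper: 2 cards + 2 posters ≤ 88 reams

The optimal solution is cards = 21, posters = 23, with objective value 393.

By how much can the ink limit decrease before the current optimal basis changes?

2.5

Binding constraints: ink, paper. The basis is B = [[3,1],[2,2]] with det 4.
Per unit decrease in ink, x* moves by d = (-0.5, 0.5).
The basis stays optimal until cutting becomes binding; allowable decrease = 2.5 L.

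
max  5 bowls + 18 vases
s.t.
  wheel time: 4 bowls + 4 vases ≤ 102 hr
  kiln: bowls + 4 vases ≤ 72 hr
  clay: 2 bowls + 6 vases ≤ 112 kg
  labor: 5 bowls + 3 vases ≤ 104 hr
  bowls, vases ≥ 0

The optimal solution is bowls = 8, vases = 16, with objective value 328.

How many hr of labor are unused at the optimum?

labor used = 5·8 + 3·16 = 88; slack = 104 − 88 = 16.

16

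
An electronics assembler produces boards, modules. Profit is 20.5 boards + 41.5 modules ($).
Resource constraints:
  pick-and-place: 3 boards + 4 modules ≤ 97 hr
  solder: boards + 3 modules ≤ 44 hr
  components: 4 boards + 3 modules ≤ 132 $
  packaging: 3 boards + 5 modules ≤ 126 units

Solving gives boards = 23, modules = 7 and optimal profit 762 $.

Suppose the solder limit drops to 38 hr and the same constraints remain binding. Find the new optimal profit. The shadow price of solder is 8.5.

711

Δb = -6, so new z* = 762 + (8.5)·(-6) = 762 − 51 = 711.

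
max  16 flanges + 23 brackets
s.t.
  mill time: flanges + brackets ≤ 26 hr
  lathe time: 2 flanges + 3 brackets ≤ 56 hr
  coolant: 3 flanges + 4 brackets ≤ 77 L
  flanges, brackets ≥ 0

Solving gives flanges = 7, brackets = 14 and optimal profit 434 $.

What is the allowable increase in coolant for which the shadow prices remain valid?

5

Binding constraints: lathe time, coolant. The basis is B = [[2,3],[3,4]] with det -1.
Per unit increase in coolant, x* moves by d = (3, -2).
The basis stays optimal until mill time becomes binding; allowable increase = 5 L.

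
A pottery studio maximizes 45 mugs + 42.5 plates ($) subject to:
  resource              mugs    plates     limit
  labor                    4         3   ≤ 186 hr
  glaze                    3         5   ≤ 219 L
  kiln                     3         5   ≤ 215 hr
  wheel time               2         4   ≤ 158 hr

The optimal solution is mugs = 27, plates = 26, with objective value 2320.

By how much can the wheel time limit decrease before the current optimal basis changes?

65

Binding constraints: labor, wheel time. The basis is B = [[4,3],[2,4]] with det 10.
Per unit decrease in wheel time, x* moves by d = (0.3, -0.4).
The basis stays optimal until plates reaches 0; allowable decrease = 65 hr.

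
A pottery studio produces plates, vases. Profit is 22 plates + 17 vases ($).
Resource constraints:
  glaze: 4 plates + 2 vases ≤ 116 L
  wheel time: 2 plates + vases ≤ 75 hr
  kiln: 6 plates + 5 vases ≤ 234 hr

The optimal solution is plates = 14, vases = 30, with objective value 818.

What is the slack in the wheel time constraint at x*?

wheel time used = 2·14 + 1·30 = 58; slack = 75 − 58 = 17.

17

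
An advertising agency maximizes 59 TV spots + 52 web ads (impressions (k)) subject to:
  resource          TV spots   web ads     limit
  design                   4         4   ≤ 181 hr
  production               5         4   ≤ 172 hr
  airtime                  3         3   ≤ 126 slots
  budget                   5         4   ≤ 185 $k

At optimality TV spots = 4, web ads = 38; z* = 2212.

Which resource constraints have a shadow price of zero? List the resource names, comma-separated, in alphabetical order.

budget, design

design: 168/181 (slack 13)
production: 172/172 (binding)
airtime: 126/126 (binding)
budget: 172/185 (slack 13)
By complementary slackness, a constraint with positive slack has shadow price 0 → budget, design.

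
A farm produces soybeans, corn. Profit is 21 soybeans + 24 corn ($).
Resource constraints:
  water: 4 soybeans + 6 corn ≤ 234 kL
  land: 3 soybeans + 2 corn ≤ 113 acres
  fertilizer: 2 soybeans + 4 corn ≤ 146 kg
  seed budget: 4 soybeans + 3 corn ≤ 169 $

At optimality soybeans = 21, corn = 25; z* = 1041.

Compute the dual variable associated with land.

3

Check each constraint at x*: water 234/234 (tight); land 113/113 (tight); fertilizer 142/146 (slack 4); seed budget 159/169 (slack 10).
Slack constraints have shadow price 0 (complementary slackness).
Dual feasibility on the basic columns requires 4·y_water + 3·y_land = 21, 6·y_water + 2·y_land = 24.
This yields shadow prices y_water = 3, y_land = 3.
Shadow price of land = 3.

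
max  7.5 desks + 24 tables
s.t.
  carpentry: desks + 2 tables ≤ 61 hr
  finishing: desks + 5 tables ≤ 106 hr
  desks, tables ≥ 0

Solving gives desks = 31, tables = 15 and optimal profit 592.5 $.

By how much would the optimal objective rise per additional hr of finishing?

3

Both carpentry and finishing are binding at x*.
Dual feasibility on the basic columns requires 1·y_carpentry + 1·y_finishing = 7.5, 2·y_carpentry + 5·y_finishing = 24.
This yields shadow prices y_carpentry = 4.5, y_finishing = 3.
Shadow price of finishing = 3.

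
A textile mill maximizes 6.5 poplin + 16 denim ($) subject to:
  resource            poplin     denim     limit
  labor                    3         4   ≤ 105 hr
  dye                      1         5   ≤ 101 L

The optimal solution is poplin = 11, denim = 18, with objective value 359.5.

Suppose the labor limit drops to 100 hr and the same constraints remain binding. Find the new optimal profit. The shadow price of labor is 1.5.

Δb = -5, so new z* = 359.5 + (1.5)·(-5) = 359.5 − 7.5 = 352.

352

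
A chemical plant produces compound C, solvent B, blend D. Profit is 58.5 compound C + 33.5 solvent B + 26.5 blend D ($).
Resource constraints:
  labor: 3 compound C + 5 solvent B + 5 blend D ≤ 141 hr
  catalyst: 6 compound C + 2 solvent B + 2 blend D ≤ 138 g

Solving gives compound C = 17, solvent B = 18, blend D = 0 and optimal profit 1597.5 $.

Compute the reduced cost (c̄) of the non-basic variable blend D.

At the optimum: labor uses 141 of 141 (binding); catalyst uses 138 of 138 (binding).
From A_Bᵀ y = c: 3·y_labor + 6·y_catalyst = 58.5; 5·y_labor + 2·y_catalyst = 33.5.
→ y_labor = 3.5 and y_catalyst = 8.
Reduced cost of blend D: c₃ − yᵀa₃ = 26.5 − (3.5·5 + 8·2) = 26.5 − 33.5 = -7.

-7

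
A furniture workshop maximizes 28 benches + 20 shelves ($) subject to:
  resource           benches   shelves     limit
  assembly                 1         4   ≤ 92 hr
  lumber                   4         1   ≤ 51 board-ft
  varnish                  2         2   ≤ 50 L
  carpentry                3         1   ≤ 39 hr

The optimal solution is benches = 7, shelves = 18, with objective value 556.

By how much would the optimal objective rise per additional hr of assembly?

Binding: varnish and carpentry. Non-binding: assembly (13 unused), lumber (5 unused).
Slack constraints have shadow price 0 (complementary slackness).
From A_Bᵀ y = c: 2·y_varnish + 3·y_carpentry = 28; 2·y_varnish + 1·y_carpentry = 20.
This yields shadow prices y_varnish = 8, y_carpentry = 4.
Shadow price of assembly = 0.

0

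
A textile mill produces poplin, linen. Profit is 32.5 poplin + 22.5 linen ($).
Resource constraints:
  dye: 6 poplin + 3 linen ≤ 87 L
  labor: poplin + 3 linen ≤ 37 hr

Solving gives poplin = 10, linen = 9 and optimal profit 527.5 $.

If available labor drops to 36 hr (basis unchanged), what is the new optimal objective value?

525

At the optimum: dye uses 87 of 87 (binding); labor uses 37 of 37 (binding).
The binding rows give the dual system: 6·y_dye + 1·y_labor = 32.5 and 3·y_dye + 3·y_labor = 22.5.
→ y_dye = 5 and y_labor = 2.5.
Δz = y_labor·Δb = 2.5 × (-1) = -2.5, so new z* = 527.5 − 2.5 = 525.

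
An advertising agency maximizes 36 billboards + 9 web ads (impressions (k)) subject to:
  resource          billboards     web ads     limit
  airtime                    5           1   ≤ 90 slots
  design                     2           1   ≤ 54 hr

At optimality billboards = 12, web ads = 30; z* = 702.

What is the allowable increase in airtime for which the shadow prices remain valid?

45

Binding constraints: airtime, design. The basis is B = [[5,1],[2,1]] with det 3.
Per unit increase in airtime, x* moves by d = (0.3333, -0.6667).
The basis stays optimal until web ads reaches 0; allowable increase = 45 slots.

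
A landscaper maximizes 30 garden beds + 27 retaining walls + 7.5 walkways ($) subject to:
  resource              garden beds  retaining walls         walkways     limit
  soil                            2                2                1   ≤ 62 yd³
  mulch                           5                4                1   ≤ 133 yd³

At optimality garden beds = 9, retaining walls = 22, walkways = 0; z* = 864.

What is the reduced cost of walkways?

Both soil and mulch are binding at x*.
The binding rows give the dual system: 2·y_soil + 5·y_mulch = 30 and 2·y_soil + 4·y_mulch = 27.
Solving: y_soil = 7.5, y_mulch = 3.
Reduced cost of walkways: c₃ − yᵀa₃ = 7.5 − (7.5·1 + 3·1) = 7.5 − 10.5 = -3.

-3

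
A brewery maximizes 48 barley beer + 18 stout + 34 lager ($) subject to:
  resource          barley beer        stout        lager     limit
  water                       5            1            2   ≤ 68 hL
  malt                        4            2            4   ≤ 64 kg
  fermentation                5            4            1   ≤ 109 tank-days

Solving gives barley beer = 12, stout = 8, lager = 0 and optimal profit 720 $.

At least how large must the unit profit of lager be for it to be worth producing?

At the optimum: water uses 68 of 68 (binding); malt uses 64 of 64 (binding); fermentation uses 92 of 109 (slack = 17).
Slack constraints have shadow price 0 (complementary slackness).
The binding rows give the dual system: 5·y_water + 4·y_malt = 48 and 1·y_water + 2·y_malt = 18.
Solving: y_water = 4, y_malt = 7.
lager enters the basis when its profit ≥ yᵀa₃ = 4·2 + 7·4 = 36.

36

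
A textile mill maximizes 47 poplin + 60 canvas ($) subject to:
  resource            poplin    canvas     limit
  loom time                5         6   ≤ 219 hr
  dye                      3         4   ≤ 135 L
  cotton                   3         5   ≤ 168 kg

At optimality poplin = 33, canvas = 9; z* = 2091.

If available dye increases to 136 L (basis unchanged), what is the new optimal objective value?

2100

Check each constraint at x*: loom time 219/219 (tight); dye 135/135 (tight); cotton 144/168 (slack 24).
By complementary slackness, y = 0 for the non-binding constraint.
From A_Bᵀ y = c: 5·y_loom time + 3·y_dye = 47; 6·y_loom time + 4·y_dye = 60.
→ y_loom time = 4 and y_dye = 9.
Δz = y_dye·Δb = 9 × (1) = 9, so new z* = 2091 + 9 = 2100.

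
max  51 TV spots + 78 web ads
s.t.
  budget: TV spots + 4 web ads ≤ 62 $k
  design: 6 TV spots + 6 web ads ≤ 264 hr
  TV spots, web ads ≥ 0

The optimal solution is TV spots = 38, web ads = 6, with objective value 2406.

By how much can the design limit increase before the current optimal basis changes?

108

Binding constraints: budget, design. The basis is B = [[1,4],[6,6]] with det -18.
Per unit increase in design, x* moves by d = (0.2222, -0.0556).
The basis stays optimal until web ads reaches 0; allowable increase = 108 hr.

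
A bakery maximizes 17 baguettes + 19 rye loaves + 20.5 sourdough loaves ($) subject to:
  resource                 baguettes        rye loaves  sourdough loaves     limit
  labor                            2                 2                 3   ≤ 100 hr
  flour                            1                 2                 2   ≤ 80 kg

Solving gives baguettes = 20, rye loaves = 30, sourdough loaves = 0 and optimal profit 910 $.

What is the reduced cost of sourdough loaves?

At the optimum: labor uses 100 of 100 (binding); flour uses 80 of 80 (binding).
The binding rows give the dual system: 2·y_labor + 1·y_flour = 17 and 2·y_labor + 2·y_flour = 19.
Solving: y_labor = 7.5, y_flour = 2.
Reduced cost of sourdough loaves: c₃ − yᵀa₃ = 20.5 − (7.5·3 + 2·2) = 20.5 − 26.5 = -6.

-6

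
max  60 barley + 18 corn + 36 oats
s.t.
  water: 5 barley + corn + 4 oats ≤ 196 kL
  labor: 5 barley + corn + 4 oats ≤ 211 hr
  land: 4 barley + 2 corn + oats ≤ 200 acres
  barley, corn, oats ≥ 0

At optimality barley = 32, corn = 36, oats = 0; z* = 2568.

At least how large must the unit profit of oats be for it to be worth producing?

At the optimum: water uses 196 of 196 (binding); labor uses 196 of 211 (slack = 15); land uses 200 of 200 (binding).
Slack constraints have shadow price 0 (complementary slackness).
Dual feasibility on the basic columns requires 5·y_water + 4·y_land = 60, 1·y_water + 2·y_land = 18.
This yields shadow prices y_water = 8, y_land = 5.
oats enters the basis when its profit ≥ yᵀa₃ = 8·4 + 5·1 = 37.

37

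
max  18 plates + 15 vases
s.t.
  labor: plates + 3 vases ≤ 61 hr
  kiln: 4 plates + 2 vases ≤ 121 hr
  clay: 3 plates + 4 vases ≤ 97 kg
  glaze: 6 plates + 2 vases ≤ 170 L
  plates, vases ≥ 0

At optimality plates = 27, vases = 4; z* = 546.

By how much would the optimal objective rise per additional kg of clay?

At the optimum: labor uses 39 of 61 (slack = 22); kiln uses 116 of 121 (slack = 5); clay uses 97 of 97 (binding); glaze uses 170 of 170 (binding).
By complementary slackness, y = 0 for the non-binding constraints.
Dual feasibility on the basic columns requires 3·y_clay + 6·y_glaze = 18, 4·y_clay + 2·y_glaze = 15.
→ y_clay = 3 and y_glaze = 1.5.
Shadow price of clay = 3.

3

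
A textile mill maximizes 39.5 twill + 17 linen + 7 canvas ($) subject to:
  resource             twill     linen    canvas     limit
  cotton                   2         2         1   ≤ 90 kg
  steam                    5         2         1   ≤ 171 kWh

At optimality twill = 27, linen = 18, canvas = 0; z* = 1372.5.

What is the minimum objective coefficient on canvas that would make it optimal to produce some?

Check each constraint at x*: cotton 90/90 (tight); steam 171/171 (tight).
The binding rows give the dual system: 2·y_cotton + 5·y_steam = 39.5 and 2·y_cotton + 2·y_steam = 17.
Solving: y_cotton = 1, y_steam = 7.5.
canvas enters the basis when its profit ≥ yᵀa₃ = 1·1 + 7.5·1 = 8.5.

8.5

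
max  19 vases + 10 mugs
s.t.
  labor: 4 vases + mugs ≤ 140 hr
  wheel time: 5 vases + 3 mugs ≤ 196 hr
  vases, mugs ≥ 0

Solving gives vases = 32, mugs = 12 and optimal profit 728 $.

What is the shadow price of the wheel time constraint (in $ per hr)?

At the optimum: labor uses 140 of 140 (binding); wheel time uses 196 of 196 (binding).
The binding rows give the dual system: 4·y_labor + 5·y_wheel time = 19 and 1·y_labor + 3·y_wheel time = 10.
Solving: y_labor = 1, y_wheel time = 3.
Shadow price of wheel time = 3.

3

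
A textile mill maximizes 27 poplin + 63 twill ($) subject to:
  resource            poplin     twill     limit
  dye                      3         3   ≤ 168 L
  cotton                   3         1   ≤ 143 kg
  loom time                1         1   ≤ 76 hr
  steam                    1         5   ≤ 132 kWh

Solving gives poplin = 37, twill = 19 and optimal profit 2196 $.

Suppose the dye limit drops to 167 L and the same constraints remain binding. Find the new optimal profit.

2190

At the optimum: dye uses 168 of 168 (binding); cotton uses 130 of 143 (slack = 13); loom time uses 56 of 76 (slack = 20); steam uses 132 of 132 (binding).
By complementary slackness, y = 0 for the non-binding constraints.
Dual feasibility on the basic columns requires 3·y_dye + 1·y_steam = 27, 3·y_dye + 5·y_steam = 63.
→ y_dye = 6 and y_steam = 9.
Δz = y_dye·Δb = 6 × (-1) = -6, so new z* = 2196 − 6 = 2190.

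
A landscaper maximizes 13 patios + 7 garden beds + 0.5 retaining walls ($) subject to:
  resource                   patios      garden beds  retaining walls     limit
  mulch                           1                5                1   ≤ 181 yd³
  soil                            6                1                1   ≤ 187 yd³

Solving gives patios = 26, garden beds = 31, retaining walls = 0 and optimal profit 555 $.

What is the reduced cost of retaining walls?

-2.5

Check each constraint at x*: mulch 181/181 (tight); soil 187/187 (tight).
From A_Bᵀ y = c: 1·y_mulch + 6·y_soil = 13; 5·y_mulch + 1·y_soil = 7.
This yields shadow prices y_mulch = 1, y_soil = 2.
Reduced cost of retaining walls: c₃ − yᵀa₃ = 0.5 − (1·1 + 2·1) = 0.5 − 3 = -2.5.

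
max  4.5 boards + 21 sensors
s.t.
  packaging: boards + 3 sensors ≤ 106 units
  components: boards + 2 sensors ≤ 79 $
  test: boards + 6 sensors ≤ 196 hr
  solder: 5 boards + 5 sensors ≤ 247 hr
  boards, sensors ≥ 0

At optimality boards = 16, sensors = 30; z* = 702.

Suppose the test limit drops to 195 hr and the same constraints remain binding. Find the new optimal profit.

Check each constraint at x*: packaging 106/106 (tight); components 76/79 (slack 3); test 196/196 (tight); solder 230/247 (slack 17).
By complementary slackness, y = 0 for the non-binding constraints.
From A_Bᵀ y = c: 1·y_packaging + 1·y_test = 4.5; 3·y_packaging + 6·y_test = 21.
This yields shadow prices y_packaging = 2, y_test = 2.5.
Δz = y_test·Δb = 2.5 × (-1) = -2.5, so new z* = 702 − 2.5 = 699.5.

699.5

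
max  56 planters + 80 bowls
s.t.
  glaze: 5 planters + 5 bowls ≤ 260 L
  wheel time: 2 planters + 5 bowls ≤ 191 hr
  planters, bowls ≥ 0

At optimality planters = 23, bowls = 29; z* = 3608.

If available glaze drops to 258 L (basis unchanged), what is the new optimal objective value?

3592

Check each constraint at x*: glaze 260/260 (tight); wheel time 191/191 (tight).
Dual feasibility on the basic columns requires 5·y_glaze + 2·y_wheel time = 56, 5·y_glaze + 5·y_wheel time = 80.
Solving: y_glaze = 8, y_wheel time = 8.
Δz = y_glaze·Δb = 8 × (-2) = -16, so new z* = 3608 − 16 = 3592.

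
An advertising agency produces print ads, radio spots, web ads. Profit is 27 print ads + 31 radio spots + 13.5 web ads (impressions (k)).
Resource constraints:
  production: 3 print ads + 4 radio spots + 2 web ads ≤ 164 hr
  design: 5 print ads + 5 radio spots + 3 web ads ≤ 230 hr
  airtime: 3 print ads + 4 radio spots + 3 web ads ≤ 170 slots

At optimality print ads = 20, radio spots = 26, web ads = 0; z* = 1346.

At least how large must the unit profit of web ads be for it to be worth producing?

Binding: production and design. Non-binding: airtime (6 unused).
Since airtime is not tight, its dual is 0.
The binding rows give the dual system: 3·y_production + 5·y_design = 27 and 4·y_production + 5·y_design = 31.
→ y_production = 4 and y_design = 3.
web ads enters the basis when its profit ≥ yᵀa₃ = 4·2 + 3·3 = 17.

17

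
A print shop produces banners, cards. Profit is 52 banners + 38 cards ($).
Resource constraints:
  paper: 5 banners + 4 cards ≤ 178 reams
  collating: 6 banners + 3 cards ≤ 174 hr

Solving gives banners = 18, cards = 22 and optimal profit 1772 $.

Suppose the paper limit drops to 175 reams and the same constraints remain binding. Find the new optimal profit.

1748

Check each constraint at x*: paper 178/178 (tight); collating 174/174 (tight).
Dual feasibility on the basic columns requires 5·y_paper + 6·y_collating = 52, 4·y_paper + 3·y_collating = 38.
Solving: y_paper = 8, y_collating = 2.
Δz = y_paper·Δb = 8 × (-3) = -24, so new z* = 1772 − 24 = 1748.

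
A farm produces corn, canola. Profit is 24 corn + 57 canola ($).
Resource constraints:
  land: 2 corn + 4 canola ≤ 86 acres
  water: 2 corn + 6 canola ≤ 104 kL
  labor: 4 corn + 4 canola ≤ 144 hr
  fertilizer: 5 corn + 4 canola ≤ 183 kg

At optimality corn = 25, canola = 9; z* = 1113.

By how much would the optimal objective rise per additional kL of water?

4.5

Binding: land and water. Non-binding: labor (8 unused), fertilizer (22 unused).
Since labor, fertilizer are not tight, their duals are 0.
From A_Bᵀ y = c: 2·y_land + 2·y_water = 24; 4·y_land + 6·y_water = 57.
→ y_land = 7.5 and y_water = 4.5.
Shadow price of water = 4.5.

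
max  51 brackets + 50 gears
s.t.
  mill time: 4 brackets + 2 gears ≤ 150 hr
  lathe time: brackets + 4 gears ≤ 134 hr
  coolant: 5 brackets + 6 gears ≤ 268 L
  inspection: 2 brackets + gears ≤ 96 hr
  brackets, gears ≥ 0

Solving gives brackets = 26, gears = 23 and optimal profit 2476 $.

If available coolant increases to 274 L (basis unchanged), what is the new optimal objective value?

Check each constraint at x*: mill time 150/150 (tight); lathe time 118/134 (slack 16); coolant 268/268 (tight); inspection 75/96 (slack 21).
By complementary slackness, y = 0 for the non-binding constraints.
From A_Bᵀ y = c: 4·y_mill time + 5·y_coolant = 51; 2·y_mill time + 6·y_coolant = 50.
→ y_mill time = 4 and y_coolant = 7.
Δz = y_coolant·Δb = 7 × (6) = 42, so new z* = 2476 + 42 = 2518.

2518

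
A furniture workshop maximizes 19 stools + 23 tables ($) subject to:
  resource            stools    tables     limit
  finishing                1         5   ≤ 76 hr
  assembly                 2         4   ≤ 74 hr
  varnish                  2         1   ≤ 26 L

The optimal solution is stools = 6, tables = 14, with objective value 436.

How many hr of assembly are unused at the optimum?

6

assembly used = 2·6 + 4·14 = 68; slack = 74 − 68 = 6.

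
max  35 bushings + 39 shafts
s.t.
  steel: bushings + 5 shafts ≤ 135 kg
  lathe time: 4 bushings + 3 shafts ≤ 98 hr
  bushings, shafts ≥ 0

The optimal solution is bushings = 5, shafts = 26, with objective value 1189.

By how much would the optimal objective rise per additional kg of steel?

3

Check each constraint at x*: steel 135/135 (tight); lathe time 98/98 (tight).
The binding rows give the dual system: 1·y_steel + 4·y_lathe time = 35 and 5·y_steel + 3·y_lathe time = 39.
Solving: y_steel = 3, y_lathe time = 8.
Shadow price of steel = 3.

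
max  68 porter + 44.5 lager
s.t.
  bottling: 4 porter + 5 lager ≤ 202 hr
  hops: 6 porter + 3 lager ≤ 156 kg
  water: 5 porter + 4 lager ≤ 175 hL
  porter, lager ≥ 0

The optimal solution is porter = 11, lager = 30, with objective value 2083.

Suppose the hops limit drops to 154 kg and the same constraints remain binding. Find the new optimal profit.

2072

At the optimum: bottling uses 194 of 202 (slack = 8); hops uses 156 of 156 (binding); water uses 175 of 175 (binding).
By complementary slackness, y = 0 for the non-binding constraint.
The binding rows give the dual system: 6·y_hops + 5·y_water = 68 and 3·y_hops + 4·y_water = 44.5.
This yields shadow prices y_hops = 5.5, y_water = 7.
Δz = y_hops·Δb = 5.5 × (-2) = -11, so new z* = 2083 − 11 = 2072.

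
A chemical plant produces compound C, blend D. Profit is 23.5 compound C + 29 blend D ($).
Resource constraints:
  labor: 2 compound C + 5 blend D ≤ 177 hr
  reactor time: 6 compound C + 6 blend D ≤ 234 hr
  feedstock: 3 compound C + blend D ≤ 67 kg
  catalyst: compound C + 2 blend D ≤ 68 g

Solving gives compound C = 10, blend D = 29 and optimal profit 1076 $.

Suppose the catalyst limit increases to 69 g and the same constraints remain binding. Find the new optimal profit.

1081.5

Binding: reactor time and catalyst. Non-binding: labor (12 unused), feedstock (8 unused).
Since labor, feedstock are not tight, their duals are 0.
From A_Bᵀ y = c: 6·y_reactor time + 1·y_catalyst = 23.5; 6·y_reactor time + 2·y_catalyst = 29.
This yields shadow prices y_reactor time = 3, y_catalyst = 5.5.
Δz = y_catalyst·Δb = 5.5 × (1) = 5.5, so new z* = 1076 + 5.5 = 1081.5.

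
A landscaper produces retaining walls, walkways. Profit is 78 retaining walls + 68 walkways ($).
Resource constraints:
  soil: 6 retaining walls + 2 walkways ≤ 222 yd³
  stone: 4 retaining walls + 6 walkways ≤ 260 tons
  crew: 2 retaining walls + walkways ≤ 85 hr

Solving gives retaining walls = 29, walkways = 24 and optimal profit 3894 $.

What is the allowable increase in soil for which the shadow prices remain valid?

10.5

Binding constraints: soil, stone. The basis is B = [[6,2],[4,6]] with det 28.
Per unit increase in soil, x* moves by d = (0.2143, -0.1429).
The basis stays optimal until crew becomes binding; allowable increase = 10.5 yd³.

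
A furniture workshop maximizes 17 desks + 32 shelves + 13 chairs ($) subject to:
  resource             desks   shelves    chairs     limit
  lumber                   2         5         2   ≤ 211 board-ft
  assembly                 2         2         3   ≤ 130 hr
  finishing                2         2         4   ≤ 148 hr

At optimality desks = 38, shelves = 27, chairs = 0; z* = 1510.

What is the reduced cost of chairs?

At the optimum: lumber uses 211 of 211 (binding); assembly uses 130 of 130 (binding); finishing uses 130 of 148 (slack = 18).
Slack constraints have shadow price 0 (complementary slackness).
The binding rows give the dual system: 2·y_lumber + 2·y_assembly = 17 and 5·y_lumber + 2·y_assembly = 32.
Solving: y_lumber = 5, y_assembly = 3.5.
Reduced cost of chairs: c₃ − yᵀa₃ = 13 − (5·2 + 3.5·3) = 13 − 20.5 = -7.5.

-7.5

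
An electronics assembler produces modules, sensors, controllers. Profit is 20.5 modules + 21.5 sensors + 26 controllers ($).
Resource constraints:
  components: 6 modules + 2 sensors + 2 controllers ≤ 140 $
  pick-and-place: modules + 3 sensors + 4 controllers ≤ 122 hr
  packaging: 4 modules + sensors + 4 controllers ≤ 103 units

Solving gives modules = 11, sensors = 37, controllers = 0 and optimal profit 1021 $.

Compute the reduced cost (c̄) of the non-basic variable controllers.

-1

Check each constraint at x*: components 140/140 (tight); pick-and-place 122/122 (tight); packaging 81/103 (slack 22).
Since packaging is not tight, its dual is 0.
Dual feasibility on the basic columns requires 6·y_components + 1·y_pick-and-place = 20.5, 2·y_components + 3·y_pick-and-place = 21.5.
→ y_components = 2.5 and y_pick-and-place = 5.5.
Reduced cost of controllers: c₃ − yᵀa₃ = 26 − (2.5·2 + 5.5·4) = 26 − 27 = -1.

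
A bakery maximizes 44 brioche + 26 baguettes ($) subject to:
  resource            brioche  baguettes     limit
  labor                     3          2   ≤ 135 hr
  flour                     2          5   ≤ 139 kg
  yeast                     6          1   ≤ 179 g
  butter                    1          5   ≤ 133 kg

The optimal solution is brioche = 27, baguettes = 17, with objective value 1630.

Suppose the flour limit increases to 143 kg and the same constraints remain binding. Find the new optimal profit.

1646

Binding: flour and yeast. Non-binding: labor (20 unused), butter (21 unused).
Since labor, butter are not tight, their duals are 0.
The binding rows give the dual system: 2·y_flour + 6·y_yeast = 44 and 5·y_flour + 1·y_yeast = 26.
Solving: y_flour = 4, y_yeast = 6.
Δz = y_flour·Δb = 4 × (4) = 16, so new z* = 1630 + 16 = 1646.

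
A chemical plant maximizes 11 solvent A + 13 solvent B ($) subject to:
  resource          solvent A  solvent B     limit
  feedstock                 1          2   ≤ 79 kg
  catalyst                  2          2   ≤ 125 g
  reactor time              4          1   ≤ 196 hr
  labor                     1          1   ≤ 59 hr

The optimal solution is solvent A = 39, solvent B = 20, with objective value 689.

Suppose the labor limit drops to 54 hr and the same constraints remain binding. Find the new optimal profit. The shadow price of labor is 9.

644

Δb = -5, so new z* = 689 + (9)·(-5) = 689 − 45 = 644.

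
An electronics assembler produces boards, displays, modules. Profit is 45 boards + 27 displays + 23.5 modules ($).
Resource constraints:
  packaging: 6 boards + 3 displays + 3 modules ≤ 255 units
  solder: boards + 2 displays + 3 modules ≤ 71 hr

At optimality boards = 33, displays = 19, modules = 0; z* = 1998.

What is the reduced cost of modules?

Check each constraint at x*: packaging 255/255 (tight); solder 71/71 (tight).
Dual feasibility on the basic columns requires 6·y_packaging + 1·y_solder = 45, 3·y_packaging + 2·y_solder = 27.
This yields shadow prices y_packaging = 7, y_solder = 3.
Reduced cost of modules: c₃ − yᵀa₃ = 23.5 − (7·3 + 3·3) = 23.5 − 30 = -6.5.

-6.5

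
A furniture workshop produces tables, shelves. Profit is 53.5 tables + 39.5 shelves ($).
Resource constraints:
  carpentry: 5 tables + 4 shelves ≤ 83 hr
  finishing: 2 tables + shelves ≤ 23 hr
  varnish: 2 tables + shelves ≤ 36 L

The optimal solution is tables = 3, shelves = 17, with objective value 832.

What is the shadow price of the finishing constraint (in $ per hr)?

Binding: carpentry and finishing. Non-binding: varnish (13 unused).
Slack constraints have shadow price 0 (complementary slackness).
The binding rows give the dual system: 5·y_carpentry + 2·y_finishing = 53.5 and 4·y_carpentry + 1·y_finishing = 39.5.
Solving: y_carpentry = 8.5, y_finishing = 5.5.
Shadow price of finishing = 5.5.

5.5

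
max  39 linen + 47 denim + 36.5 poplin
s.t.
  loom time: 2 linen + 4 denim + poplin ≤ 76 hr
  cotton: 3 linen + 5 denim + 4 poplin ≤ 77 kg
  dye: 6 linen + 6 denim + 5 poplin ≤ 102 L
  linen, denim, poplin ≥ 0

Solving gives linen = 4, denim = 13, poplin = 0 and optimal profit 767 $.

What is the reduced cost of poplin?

-2

Check each constraint at x*: loom time 60/76 (slack 16); cotton 77/77 (tight); dye 102/102 (tight).
Since loom time is not tight, its dual is 0.
Dual feasibility on the basic columns requires 3·y_cotton + 6·y_dye = 39, 5·y_cotton + 6·y_dye = 47.
→ y_cotton = 4 and y_dye = 4.5.
Reduced cost of poplin: c₃ − yᵀa₃ = 36.5 − (4·4 + 4.5·5) = 36.5 − 38.5 = -2.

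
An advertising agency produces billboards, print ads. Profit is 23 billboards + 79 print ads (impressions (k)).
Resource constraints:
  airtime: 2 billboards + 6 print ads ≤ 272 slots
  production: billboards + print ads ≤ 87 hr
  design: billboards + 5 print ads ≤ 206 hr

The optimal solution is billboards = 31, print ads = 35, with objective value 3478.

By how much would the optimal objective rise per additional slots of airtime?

9

Check each constraint at x*: airtime 272/272 (tight); production 66/87 (slack 21); design 206/206 (tight).
Since production is not tight, its dual is 0.
From A_Bᵀ y = c: 2·y_airtime + 1·y_design = 23; 6·y_airtime + 5·y_design = 79.
This yields shadow prices y_airtime = 9, y_design = 5.
Shadow price of airtime = 9.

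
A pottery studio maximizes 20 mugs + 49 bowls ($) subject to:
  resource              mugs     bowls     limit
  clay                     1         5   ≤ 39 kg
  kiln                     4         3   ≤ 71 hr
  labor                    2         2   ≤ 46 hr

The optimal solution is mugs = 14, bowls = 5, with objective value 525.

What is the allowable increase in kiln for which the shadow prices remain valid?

17

Binding constraints: clay, kiln. The basis is B = [[1,5],[4,3]] with det -17.
Per unit increase in kiln, x* moves by d = (0.2941, -0.0588).
The basis stays optimal until labor becomes binding; allowable increase = 17 hr.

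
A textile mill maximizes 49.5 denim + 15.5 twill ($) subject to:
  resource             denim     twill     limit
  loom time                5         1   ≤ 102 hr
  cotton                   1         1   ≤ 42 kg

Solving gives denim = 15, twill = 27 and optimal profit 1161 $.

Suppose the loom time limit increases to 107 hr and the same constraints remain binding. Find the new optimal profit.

1203.5

At the optimum: loom time uses 102 of 102 (binding); cotton uses 42 of 42 (binding).
The binding rows give the dual system: 5·y_loom time + 1·y_cotton = 49.5 and 1·y_loom time + 1·y_cotton = 15.5.
→ y_loom time = 8.5 and y_cotton = 7.
Δz = y_loom time·Δb = 8.5 × (5) = 42.5, so new z* = 1161 + 42.5 = 1203.5.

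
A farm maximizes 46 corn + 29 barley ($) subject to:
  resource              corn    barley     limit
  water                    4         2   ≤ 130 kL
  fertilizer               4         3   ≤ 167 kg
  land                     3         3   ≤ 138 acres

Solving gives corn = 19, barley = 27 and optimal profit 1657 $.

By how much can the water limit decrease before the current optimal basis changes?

38

Binding constraints: water, land. The basis is B = [[4,2],[3,3]] with det 6.
Per unit decrease in water, x* moves by d = (-0.5, 0.5).
The basis stays optimal until corn reaches 0; allowable decrease = 38 kL.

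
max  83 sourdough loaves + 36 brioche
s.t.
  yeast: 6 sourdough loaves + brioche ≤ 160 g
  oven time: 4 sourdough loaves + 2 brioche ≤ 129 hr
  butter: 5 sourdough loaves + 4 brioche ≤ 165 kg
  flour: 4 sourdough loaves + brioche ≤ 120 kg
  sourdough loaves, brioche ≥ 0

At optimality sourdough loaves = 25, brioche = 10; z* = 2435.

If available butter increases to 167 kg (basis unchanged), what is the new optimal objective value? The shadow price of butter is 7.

2449

Δb = 2, so new z* = 2435 + (7)·(2) = 2435 + 14 = 2449.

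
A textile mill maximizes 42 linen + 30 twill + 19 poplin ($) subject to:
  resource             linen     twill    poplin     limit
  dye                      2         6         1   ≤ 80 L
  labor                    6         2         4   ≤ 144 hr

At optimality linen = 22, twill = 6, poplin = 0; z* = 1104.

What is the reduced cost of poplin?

-8

Both dye and labor are binding at x*.
From A_Bᵀ y = c: 2·y_dye + 6·y_labor = 42; 6·y_dye + 2·y_labor = 30.
Solving: y_dye = 3, y_labor = 6.
Reduced cost of poplin: c₃ − yᵀa₃ = 19 − (3·1 + 6·4) = 19 − 27 = -8.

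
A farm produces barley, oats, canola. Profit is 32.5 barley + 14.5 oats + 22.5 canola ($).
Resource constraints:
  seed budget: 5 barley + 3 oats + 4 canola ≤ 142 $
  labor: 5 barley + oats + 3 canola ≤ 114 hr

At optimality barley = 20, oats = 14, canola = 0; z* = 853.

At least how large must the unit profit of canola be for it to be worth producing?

23.5

Both seed budget and labor are binding at x*.
From A_Bᵀ y = c: 5·y_seed budget + 5·y_labor = 32.5; 3·y_seed budget + 1·y_labor = 14.5.
This yields shadow prices y_seed budget = 4, y_labor = 2.5.
canola enters the basis when its profit ≥ yᵀa₃ = 4·4 + 2.5·3 = 23.5.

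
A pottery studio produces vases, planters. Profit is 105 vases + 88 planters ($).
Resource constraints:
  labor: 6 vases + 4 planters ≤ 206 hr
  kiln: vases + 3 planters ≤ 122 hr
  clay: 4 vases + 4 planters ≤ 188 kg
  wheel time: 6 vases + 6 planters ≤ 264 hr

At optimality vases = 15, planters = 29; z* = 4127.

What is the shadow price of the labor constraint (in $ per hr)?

Binding: labor and wheel time. Non-binding: kiln (20 unused), clay (12 unused).
Since kiln, clay are not tight, their duals are 0.
The binding rows give the dual system: 6·y_labor + 6·y_wheel time = 105 and 4·y_labor + 6·y_wheel time = 88.
This yields shadow prices y_labor = 8.5, y_wheel time = 9.
Shadow price of labor = 8.5.

8.5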